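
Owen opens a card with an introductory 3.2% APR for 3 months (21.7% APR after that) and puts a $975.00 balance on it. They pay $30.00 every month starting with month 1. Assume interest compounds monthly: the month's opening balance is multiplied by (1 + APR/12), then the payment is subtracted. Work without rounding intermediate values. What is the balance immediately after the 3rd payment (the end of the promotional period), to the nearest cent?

Promo months 1–3 at r₀ = 3.2%/12 = 0.00266667; months 4+ at r₁ = 21.7%/12 = 0.0180833.
After month 3: iterate B ← B·(1+r₀) − $30.00 for 3 months → $892.58.

$892.58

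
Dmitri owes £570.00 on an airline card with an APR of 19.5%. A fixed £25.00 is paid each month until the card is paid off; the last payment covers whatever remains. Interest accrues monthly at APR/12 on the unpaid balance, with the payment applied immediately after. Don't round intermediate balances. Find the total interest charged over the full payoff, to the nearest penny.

Monthly rate r = 19.5%/12 = 1.625% = 0.01625.
Payoff takes n = ⌈−ln(1 − rB₀/P)/ln(1+r)⌉ = ⌈28.713⌉ = 29 payments; the last is £17.86.
Total paid = 28·£25.00 + £17.86 = £717.86.
Total interest = total paid − principal = £717.86 − £570.00 = £147.86.

£147.86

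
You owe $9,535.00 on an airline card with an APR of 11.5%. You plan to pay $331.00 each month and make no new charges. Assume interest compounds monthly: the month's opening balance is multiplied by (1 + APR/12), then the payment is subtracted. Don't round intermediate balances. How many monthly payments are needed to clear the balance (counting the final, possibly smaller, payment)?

Monthly rate r = 11.5%/12 = 0.958333% = 0.00958333.
Recurrence: B ← B·(1+r) − $331.00.
Month 1: interest $91.38; balance after payment $9,295.38.
Month 2: interest $89.08; balance after payment $9,053.46.
Closed form: n = −ln(1 − rB₀/P)/ln(1+r) = −ln(0.72394)/ln(1.00958) ≈ 33.871, so the balance reaches zero during payment 34.

34 months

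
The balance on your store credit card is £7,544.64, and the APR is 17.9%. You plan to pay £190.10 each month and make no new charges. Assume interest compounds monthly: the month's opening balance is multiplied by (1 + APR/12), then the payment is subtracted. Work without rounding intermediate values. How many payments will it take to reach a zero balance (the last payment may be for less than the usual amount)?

61 payments

Monthly rate r = 17.9%/12 = 1.49167% = 0.0149167.
Recurrence: B ← B·(1+r) − £190.10.
Month 1: interest £112.54; balance after payment £7,467.08.
Month 2: interest £111.38; balance after payment £7,388.36.
Closed form: n = −ln(1 − rB₀/P)/ln(1+r) = −ln(0.40799)/ln(1.01492) ≈ 60.548, so the balance reaches zero during payment 61.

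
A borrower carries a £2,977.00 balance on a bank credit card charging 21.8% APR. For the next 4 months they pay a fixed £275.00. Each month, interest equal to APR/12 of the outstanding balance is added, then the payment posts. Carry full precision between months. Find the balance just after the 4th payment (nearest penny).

Monthly rate r = 21.8%/12 = 1.81667% = 0.0181667.
Each month: B ← B·(1+r) − £275.00.
Month 1: interest £54.08; balance after payment £2,756.08.
Month 2: interest £50.07; balance after payment £2,531.15.
Month 3: interest £45.98; balance after payment £2,302.13.
Month 4: interest £41.82; balance after payment £2,068.96.

£2,068.96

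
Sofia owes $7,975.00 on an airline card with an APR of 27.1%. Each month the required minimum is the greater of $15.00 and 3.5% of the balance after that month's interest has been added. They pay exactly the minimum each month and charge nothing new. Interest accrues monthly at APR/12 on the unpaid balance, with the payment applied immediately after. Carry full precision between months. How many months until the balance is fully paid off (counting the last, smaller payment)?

Monthly rate r = 27.1%/12 = 2.25833% = 0.0225833.
While 3.5% of the post-interest balance exceeds $15.00, each month B ← (B·(1+r))·(1 − 0.035), i.e. B shrinks by the factor (1+r)·0.965 = 0.98679.
This holds for months 1–222. Entering month 223 the balance is $416.78; 3.5% of the post-interest balance is now below $15.00, so the flat $15.00 minimum applies from here.
From month 223 a fixed $15.00 at rate r clears $416.78 in 45 more payments. Total: 222 + 45 = 267 months.

267 months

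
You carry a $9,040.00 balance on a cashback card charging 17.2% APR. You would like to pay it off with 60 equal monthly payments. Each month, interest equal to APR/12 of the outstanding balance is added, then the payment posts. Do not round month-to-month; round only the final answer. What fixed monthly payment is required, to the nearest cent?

Monthly rate r = 17.2%/12 = 1.43333% = 0.0143333.
Level-payment amortization: P = B₀·r / (1 − (1+r)^(−n)) = 9040.00·0.0143333 / (1 − 1.01433^(−60)).
Denominator 1 − (1+r)^(−60) = 0.574246583.
P = 129.573 / 0.574246583 ≈ 225.64.

$225.64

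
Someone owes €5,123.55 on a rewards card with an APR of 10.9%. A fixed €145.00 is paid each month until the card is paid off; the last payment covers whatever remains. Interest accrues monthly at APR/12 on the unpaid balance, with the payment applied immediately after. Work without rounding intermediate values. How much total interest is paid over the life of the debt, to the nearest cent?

Monthly rate r = 10.9%/12 = 0.908333% = 0.00908333.
Payoff takes n = ⌈−ln(1 − rB₀/P)/ln(1+r)⌉ = ⌈42.807⌉ = 43 payments; the last is €117.08.
Total paid = 42·€145.00 + €117.08 = €6,207.08.
Total interest = total paid − principal = €6,207.08 − €5,123.55 = €1,083.53.

€1,083.53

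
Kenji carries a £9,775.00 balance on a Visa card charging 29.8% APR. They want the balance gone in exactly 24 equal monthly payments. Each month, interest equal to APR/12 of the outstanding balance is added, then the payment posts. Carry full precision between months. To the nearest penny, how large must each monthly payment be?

Monthly rate r = 29.8%/12 = 2.48333% = 0.0248333.
Level-payment amortization: P = B₀·r / (1 − (1+r)^(−n)) = 9775.00·0.0248333 / (1 − 1.02483^(−24)).
Denominator 1 − (1+r)^(−24) = 0.444962692.
P = 242.746 / 0.444962692 ≈ 545.54.

£545.54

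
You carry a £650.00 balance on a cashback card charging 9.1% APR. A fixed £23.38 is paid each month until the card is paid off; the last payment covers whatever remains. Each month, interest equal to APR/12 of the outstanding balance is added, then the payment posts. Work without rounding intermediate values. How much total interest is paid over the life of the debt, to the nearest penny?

£82.77

Monthly rate r = 9.1%/12 = 0.758333% = 0.00758333.
Payoff takes n = ⌈−ln(1 − rB₀/P)/ln(1+r)⌉ = ⌈31.341⌉ = 32 payments; the last is £7.99.
Total paid = 31·£23.38 + £7.99 = £732.77.
Total interest = total paid − principal = £732.77 − £650.00 = £82.77.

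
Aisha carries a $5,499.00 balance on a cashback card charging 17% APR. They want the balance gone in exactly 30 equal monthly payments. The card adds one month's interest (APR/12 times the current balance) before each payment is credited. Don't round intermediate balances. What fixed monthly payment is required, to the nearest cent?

$226.28

Monthly rate r = 17%/12 = 1.41667% = 0.0141667.
Level-payment amortization: P = B₀·r / (1 − (1+r)^(−n)) = 5499.00·0.0141667 / (1 − 1.01417^(−30)).
Denominator 1 − (1+r)^(−30) = 0.344277578.
P = 77.9025 / 0.344277578 ≈ 226.28.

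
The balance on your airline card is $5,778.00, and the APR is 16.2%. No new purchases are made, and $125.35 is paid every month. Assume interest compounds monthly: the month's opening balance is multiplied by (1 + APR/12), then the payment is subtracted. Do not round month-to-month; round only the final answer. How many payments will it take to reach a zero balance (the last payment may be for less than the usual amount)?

Monthly rate r = 16.2%/12 = 1.35% = 0.0135.
Recurrence: B ← B·(1+r) − $125.35.
Month 1: interest $78.00; balance after payment $5,730.65.
Month 2: interest $77.36; balance after payment $5,682.67.
Closed form: n = −ln(1 − rB₀/P)/ln(1+r) = −ln(0.37772)/ln(1.0135) ≈ 72.605, so the balance reaches zero during payment 73.

73 months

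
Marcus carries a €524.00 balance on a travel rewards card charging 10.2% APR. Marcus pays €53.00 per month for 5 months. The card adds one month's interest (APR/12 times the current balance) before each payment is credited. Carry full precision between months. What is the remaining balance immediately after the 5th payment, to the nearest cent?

€277.11

Monthly rate r = 10.2%/12 = 0.85% = 0.0085.
Each month: B ← B·(1+r) − €53.00.
Month 1: interest €4.45; balance after payment €475.45.
Month 2: interest €4.04; balance after payment €426.50.
Month 3: interest €3.63; balance after payment €377.12.
Month 4: interest €3.21; balance after payment €327.33.
Month 5: interest €2.78; balance after payment €277.11.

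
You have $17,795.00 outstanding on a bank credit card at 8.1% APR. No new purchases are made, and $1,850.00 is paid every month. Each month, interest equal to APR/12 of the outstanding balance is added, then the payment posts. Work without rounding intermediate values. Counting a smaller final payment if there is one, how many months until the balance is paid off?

10 months

Monthly rate r = 8.1%/12 = 0.675% = 0.00675.
Recurrence: B ← B·(1+r) − $1,850.00.
Month 1: interest $120.12; balance after payment $16,065.12.
Month 2: interest $108.44; balance after payment $14,323.56.
Closed form: n = −ln(1 − rB₀/P)/ln(1+r) = −ln(0.93507)/ln(1.00675) ≈ 9.979, so the balance reaches zero during payment 10.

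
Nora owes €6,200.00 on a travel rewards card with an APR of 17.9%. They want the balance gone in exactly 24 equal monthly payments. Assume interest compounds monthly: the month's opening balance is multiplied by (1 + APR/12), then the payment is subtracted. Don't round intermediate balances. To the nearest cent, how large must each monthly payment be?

€309.23

Monthly rate r = 17.9%/12 = 1.49167% = 0.0149167.
Level-payment amortization: P = B₀·r / (1 − (1+r)^(−n)) = 6200.00·0.0149167 / (1 − 1.01492^(−24)).
Denominator 1 − (1+r)^(−24) = 0.299076253.
P = 92.4833 / 0.299076253 ≈ 309.23.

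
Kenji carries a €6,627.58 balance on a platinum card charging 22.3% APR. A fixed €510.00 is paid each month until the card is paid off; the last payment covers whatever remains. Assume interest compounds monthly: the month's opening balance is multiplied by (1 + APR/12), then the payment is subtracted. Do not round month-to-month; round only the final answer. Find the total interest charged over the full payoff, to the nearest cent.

Monthly rate r = 22.3%/12 = 1.85833% = 0.0185833.
Payoff takes n = ⌈−ln(1 − rB₀/P)/ln(1+r)⌉ = ⌈15.012⌉ = 16 payments; the last is €6.00.
Total paid = 15·€510.00 + €6.00 = €7,656.00.
Total interest = total paid − principal = €7,656.00 − €6,627.58 = €1,028.42.

€1,028.42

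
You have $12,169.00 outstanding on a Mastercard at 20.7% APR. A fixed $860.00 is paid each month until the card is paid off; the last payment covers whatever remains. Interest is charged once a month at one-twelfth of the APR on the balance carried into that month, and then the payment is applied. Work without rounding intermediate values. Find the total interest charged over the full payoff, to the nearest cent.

Monthly rate r = 20.7%/12 = 1.725% = 0.01725.
Payoff takes n = ⌈−ln(1 − rB₀/P)/ln(1+r)⌉ = ⌈16.362⌉ = 17 payments; the last is $312.61.
Total paid = 16·$860.00 + $312.61 = $14,072.61.
Total interest = total paid − principal = $14,072.61 − $12,169.00 = $1,903.61.

$1,903.61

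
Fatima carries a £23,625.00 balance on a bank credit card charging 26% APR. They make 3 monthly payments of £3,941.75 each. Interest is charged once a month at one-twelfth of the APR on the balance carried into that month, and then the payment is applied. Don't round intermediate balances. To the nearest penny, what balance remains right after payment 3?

Monthly rate r = 26%/12 = 2.16667% = 0.0216667.
Each month: B ← B·(1+r) − £3,941.75.
Month 1: interest £511.88; balance after payment £20,195.12.
Month 2: interest £437.56; balance after payment £16,690.94.
Month 3: interest £361.64; balance after payment £13,110.82.

£13,110.82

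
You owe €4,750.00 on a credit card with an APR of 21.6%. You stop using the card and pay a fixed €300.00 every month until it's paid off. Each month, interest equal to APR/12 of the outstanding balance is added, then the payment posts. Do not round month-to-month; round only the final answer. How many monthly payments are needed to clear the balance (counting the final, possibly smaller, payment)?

19 payments

Monthly rate r = 21.6%/12 = 1.8% = 0.018.
Recurrence: B ← B·(1+r) − €300.00.
Month 1: interest €85.50; balance after payment €4,535.50.
Month 2: interest €81.64; balance after payment €4,317.14.
Closed form: n = −ln(1 − rB₀/P)/ln(1+r) = −ln(0.715)/ln(1.018) ≈ 18.805, so the balance reaches zero during payment 19.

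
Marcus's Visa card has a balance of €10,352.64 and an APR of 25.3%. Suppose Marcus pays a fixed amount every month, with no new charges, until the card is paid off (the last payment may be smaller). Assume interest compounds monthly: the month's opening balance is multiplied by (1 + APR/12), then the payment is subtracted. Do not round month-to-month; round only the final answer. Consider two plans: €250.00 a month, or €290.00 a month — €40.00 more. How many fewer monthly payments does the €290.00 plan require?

32 fewer payments

Monthly rate r = 25.3%/12 = 2.10833% = 0.0210833.
At €250.00/mo: n = ⌈−ln(1 − rB₀/P)/ln(1+r)⌉ = 99 payments (last €233.26); total interest = total paid − €10,352.64 = €14,380.62.
At €290.00/mo: 67 payments (last €276.90); total interest €9,064.26.
Payments saved = 99 − 67 = 32.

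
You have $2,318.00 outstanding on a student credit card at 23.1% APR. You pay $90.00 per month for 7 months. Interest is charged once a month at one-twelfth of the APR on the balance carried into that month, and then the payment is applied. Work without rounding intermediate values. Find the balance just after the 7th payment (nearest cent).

Monthly rate r = 23.1%/12 = 1.925% = 0.01925.
Each month: B ← B·(1+r) − $90.00.
Month 1: interest $44.62; balance after payment $2,272.62.
Month 2: interest $43.75; balance after payment $2,226.37.
Month 3: interest $42.86; balance after payment $2,179.23.
Month 4: interest $41.95; balance after payment $2,131.18.
Month 5: interest $41.03; balance after payment $2,082.20.
Month 6: interest $40.08; balance after payment $2,032.28.
Month 7: interest $39.12; balance after payment $1,981.41.

$1,981.41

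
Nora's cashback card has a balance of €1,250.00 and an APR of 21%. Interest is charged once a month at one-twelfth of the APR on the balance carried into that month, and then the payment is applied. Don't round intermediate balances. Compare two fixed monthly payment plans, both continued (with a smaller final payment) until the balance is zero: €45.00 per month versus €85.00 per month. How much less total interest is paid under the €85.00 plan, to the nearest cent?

Monthly rate r = 21%/12 = 1.75% = 0.0175.
At €45.00/mo: n = ⌈−ln(1 − rB₀/P)/ln(1+r)⌉ = 39 payments (last €16.95); total interest = total paid − €1,250.00 = €476.95.
At €85.00/mo: 18 payments (last €12.87); total interest €207.87.
Interest saved = €476.95 − €207.87 = €269.08.

€269.08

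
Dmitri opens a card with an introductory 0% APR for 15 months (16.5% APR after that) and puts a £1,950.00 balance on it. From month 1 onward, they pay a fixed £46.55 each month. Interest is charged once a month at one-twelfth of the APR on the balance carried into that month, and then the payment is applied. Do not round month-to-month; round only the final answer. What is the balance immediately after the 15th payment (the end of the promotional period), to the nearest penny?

Promo months 1–15 at r₀ = 0%/12 = 0; months 16+ at r₁ = 16.5%/12 = 0.01375.
After month 15 (no interest yet): B = £1,950.00 − 15·£46.55 = £1,251.75.

£1,251.75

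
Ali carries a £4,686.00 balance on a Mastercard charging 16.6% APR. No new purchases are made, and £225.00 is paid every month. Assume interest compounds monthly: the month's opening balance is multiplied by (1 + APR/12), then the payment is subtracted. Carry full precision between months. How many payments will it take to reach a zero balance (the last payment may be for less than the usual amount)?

25 months

Monthly rate r = 16.6%/12 = 1.38333% = 0.0138333.
Recurrence: B ← B·(1+r) − £225.00.
Month 1: interest £64.82; balance after payment £4,525.82.
Month 2: interest £62.61; balance after payment £4,363.43.
Closed form: n = −ln(1 − rB₀/P)/ln(1+r) = −ln(0.7119)/ln(1.01383) ≈ 24.735, so the balance reaches zero during payment 25.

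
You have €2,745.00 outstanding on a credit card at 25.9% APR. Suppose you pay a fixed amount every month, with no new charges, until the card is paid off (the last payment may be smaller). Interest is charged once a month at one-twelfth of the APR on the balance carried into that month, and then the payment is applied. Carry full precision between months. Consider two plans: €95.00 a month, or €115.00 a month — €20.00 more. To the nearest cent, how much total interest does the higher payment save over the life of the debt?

Monthly rate r = 25.9%/12 = 2.15833% = 0.0215833.
At €95.00/mo: n = ⌈−ln(1 − rB₀/P)/ln(1+r)⌉ = 46 payments (last €72.72); total interest = total paid − €2,745.00 = €1,602.72.
At €115.00/mo: 34 payments (last €104.13); total interest €1,154.13.
Interest saved = €1,602.72 − €1,154.13 = €448.59.

€448.59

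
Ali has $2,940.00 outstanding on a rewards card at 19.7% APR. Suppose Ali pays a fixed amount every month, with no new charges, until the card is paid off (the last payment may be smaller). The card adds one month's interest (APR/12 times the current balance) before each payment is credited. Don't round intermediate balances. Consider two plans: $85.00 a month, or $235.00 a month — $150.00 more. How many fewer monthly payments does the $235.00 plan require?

Monthly rate r = 19.7%/12 = 1.64167% = 0.0164167.
At $85.00/mo: n = ⌈−ln(1 − rB₀/P)/ln(1+r)⌉ = 52 payments (last $44.38); total interest = total paid − $2,940.00 = $1,439.38.
At $235.00/mo: 15 payments (last $28.02); total interest $378.02.
Payments saved = 52 − 15 = 37.

37 fewer payments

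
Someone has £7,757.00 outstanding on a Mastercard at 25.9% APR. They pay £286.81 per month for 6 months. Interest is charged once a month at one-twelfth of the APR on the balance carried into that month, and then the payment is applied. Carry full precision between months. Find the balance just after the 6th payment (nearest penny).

£7,000.89

Monthly rate r = 25.9%/12 = 2.15833% = 0.0215833.
Each month: B ← B·(1+r) − £286.81.
Month 1: interest £167.42; balance after payment £7,637.61.
Month 2: interest £164.85; balance after payment £7,515.65.
Month 3: interest £162.21; balance after payment £7,391.05.
Month 4: interest £159.52; balance after payment £7,263.76.
Month 5: interest £156.78; balance after payment £7,133.73.
Month 6: interest £153.97; balance after payment £7,000.89.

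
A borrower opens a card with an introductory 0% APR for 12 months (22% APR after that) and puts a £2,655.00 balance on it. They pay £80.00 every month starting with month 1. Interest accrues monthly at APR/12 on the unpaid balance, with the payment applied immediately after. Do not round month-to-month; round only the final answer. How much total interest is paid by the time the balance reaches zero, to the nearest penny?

£470.42

Promo months 1–12 at r₀ = 0%/12 = 0; months 13+ at r₁ = 22%/12 = 0.0183333.
After month 12 (no interest yet): B = £2,655.00 − 12·£80.00 = £1,695.00.
Then at r₁ with £80.00/mo: n₂ = −ln(1 − r₁·B/P)/ln(1+r₁) ≈ 27.07 → 28 more payments.
Total paid = 39·£80.00 + £5.42 = £3,125.42; interest = £3,125.42 − £2,655.00 = £470.42.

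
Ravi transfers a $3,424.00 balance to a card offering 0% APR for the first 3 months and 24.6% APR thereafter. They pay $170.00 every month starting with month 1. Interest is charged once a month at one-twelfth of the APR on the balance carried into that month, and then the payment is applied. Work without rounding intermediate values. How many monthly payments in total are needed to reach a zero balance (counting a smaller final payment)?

25 payments

Promo months 1–3 at r₀ = 0%/12 = 0; months 4+ at r₁ = 24.6%/12 = 0.0205.
After month 3 (no interest yet): B = $3,424.00 − 3·$170.00 = $2,914.00.
Then at r₁ with $170.00/mo: n₂ = −ln(1 − r₁·B/P)/ln(1+r₁) ≈ 21.33 → 22 more payments.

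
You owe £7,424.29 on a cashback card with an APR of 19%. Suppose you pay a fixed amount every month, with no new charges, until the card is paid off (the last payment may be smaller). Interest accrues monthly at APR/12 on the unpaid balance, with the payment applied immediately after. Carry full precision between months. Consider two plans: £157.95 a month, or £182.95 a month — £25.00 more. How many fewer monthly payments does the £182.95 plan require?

21 fewer payments

Monthly rate r = 19%/12 = 1.58333% = 0.0158333.
At £157.95/mo: n = ⌈−ln(1 − rB₀/P)/ln(1+r)⌉ = 87 payments (last £125.69); total interest = total paid − £7,424.29 = £6,285.10.
At £182.95/mo: 66 payments (last £88.94); total interest £4,556.40.
Payments saved = 87 − 66 = 21.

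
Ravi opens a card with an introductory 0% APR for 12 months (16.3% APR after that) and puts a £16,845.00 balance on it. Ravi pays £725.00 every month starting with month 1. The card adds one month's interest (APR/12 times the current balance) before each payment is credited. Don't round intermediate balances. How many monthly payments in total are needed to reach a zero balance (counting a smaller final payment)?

Promo months 1–12 at r₀ = 0%/12 = 0; months 13+ at r₁ = 16.3%/12 = 0.0135833.
After month 12 (no interest yet): B = £16,845.00 − 12·£725.00 = £8,145.00.
Then at r₁ with £725.00/mo: n₂ = −ln(1 − r₁·B/P)/ln(1+r₁) ≈ 12.27 → 13 more payments.

25 months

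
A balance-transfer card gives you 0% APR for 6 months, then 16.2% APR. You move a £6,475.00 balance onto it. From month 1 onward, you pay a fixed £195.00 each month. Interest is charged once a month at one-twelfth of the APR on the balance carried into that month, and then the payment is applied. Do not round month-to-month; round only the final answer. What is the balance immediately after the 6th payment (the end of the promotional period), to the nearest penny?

Promo months 1–6 at r₀ = 0%/12 = 0; months 7+ at r₁ = 16.2%/12 = 0.0135.
After month 6 (no interest yet): B = £6,475.00 − 6·£195.00 = £5,305.00.

£5,305.00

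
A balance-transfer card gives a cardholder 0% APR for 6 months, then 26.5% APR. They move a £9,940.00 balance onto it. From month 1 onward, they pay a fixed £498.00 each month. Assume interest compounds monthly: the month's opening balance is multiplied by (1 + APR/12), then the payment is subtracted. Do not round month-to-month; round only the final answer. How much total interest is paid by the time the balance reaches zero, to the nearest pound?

£1,452

Promo months 1–6 at r₀ = 0%/12 = 0; months 7+ at r₁ = 26.5%/12 = 0.0220833.
After month 6 (no interest yet): B = £9,940.00 − 6·£498.00 = £6,952.00.
Then at r₁ with £498.00/mo: n₂ = −ln(1 − r₁·B/P)/ln(1+r₁) ≈ 16.87 → 17 more payments.
Total paid = 22·£498.00 + £435.72 = £11,391.72; interest = £11,391.72 − £9,940.00 = £1,451.72.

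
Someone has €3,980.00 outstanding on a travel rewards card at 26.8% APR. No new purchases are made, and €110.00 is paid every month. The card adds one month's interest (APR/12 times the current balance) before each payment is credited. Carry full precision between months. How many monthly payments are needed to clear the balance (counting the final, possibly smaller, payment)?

Monthly rate r = 26.8%/12 = 2.23333% = 0.0223333.
Recurrence: B ← B·(1+r) − €110.00.
Month 1: interest €88.89; balance after payment €3,958.89.
Month 2: interest €88.42; balance after payment €3,937.30.
Closed form: n = −ln(1 − rB₀/P)/ln(1+r) = −ln(0.19194)/ln(1.02233) ≈ 74.729, so the balance reaches zero during payment 75.

75 months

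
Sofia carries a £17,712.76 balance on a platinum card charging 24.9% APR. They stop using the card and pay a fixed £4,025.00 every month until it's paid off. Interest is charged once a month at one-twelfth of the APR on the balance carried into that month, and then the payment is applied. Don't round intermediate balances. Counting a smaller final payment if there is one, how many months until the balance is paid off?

5 months

Monthly rate r = 24.9%/12 = 2.075% = 0.02075.
Recurrence: B ← B·(1+r) − £4,025.00.
Month 1: interest £367.54; balance after payment £14,055.30.
Month 2: interest £291.65; balance after payment £10,321.95.
Month 3: interest £214.18; balance after payment £6,511.13.
Month 4: interest £135.11; balance after payment £2,621.23.
Month 5: interest £54.39; balance after payment £0.00.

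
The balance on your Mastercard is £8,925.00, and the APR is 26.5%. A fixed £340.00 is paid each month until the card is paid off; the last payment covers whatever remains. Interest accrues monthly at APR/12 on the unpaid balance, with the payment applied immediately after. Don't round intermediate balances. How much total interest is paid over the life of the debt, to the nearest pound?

Monthly rate r = 26.5%/12 = 2.20833% = 0.0220833.
Payoff takes n = ⌈−ln(1 − rB₀/P)/ln(1+r)⌉ = ⌈39.681⌉ = 40 payments; the last is £232.40.
Total paid = 39·£340.00 + £232.40 = £13,492.40.
Total interest = total paid − principal = £13,492.40 − £8,925.00 = £4,567.40.

£4,567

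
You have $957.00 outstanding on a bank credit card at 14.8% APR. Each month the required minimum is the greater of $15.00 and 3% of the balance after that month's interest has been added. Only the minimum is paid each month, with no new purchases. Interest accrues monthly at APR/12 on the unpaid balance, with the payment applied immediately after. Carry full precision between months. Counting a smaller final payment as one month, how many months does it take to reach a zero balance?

Monthly rate r = 14.8%/12 = 1.23333% = 0.0123333.
While 3% of the post-interest balance exceeds $15.00, each month B ← (B·(1+r))·(1 − 0.03), i.e. B shrinks by the factor (1+r)·0.97 = 0.98196.
This holds for months 1–37. Entering month 38 the balance is $488.02; 3% of the post-interest balance is now below $15.00, so the flat $15.00 minimum applies from here.
From month 38 a fixed $15.00 at rate r clears $488.02 in 42 more payments. Total: 37 + 42 = 79 months.

79 months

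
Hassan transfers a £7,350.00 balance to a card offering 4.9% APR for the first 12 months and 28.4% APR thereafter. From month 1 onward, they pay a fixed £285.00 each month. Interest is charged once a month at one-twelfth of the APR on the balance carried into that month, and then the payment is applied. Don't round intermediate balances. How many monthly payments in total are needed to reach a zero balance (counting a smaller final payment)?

31 months

Promo months 1–12 at r₀ = 4.9%/12 = 0.00408333; months 13+ at r₁ = 28.4%/12 = 0.0236667.
After month 12: iterate B ← B·(1+r₀) − £285.00 for 12 months → £4,220.49.
Then at r₁ with £285.00/mo: n₂ = −ln(1 − r₁·B/P)/ln(1+r₁) ≈ 18.45 → 19 more payments.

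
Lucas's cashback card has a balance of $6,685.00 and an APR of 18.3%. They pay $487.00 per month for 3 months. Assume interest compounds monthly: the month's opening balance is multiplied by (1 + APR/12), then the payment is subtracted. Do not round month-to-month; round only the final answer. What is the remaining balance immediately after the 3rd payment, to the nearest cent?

$5,512.13

Monthly rate r = 18.3%/12 = 1.525% = 0.01525.
Each month: B ← B·(1+r) − $487.00.
Month 1: interest $101.95; balance after payment $6,299.95.
Month 2: interest $96.07; balance after payment $5,909.02.
Month 3: interest $90.11; balance after payment $5,512.13.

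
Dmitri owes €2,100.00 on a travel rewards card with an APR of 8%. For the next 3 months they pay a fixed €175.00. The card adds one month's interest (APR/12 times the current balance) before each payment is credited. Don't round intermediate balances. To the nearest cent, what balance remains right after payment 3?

Monthly rate r = 8%/12 = 0.666667% = 0.00666667.
Each month: B ← B·(1+r) − €175.00.
Month 1: interest €14.00; balance after payment €1,939.00.
Month 2: interest €12.93; balance after payment €1,776.93.
Month 3: interest €11.85; balance after payment €1,613.77.

€1,613.77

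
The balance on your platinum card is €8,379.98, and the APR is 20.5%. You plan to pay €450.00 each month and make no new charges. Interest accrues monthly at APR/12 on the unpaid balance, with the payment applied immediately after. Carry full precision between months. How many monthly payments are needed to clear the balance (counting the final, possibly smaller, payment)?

23 months

Monthly rate r = 20.5%/12 = 1.70833% = 0.0170833.
Recurrence: B ← B·(1+r) − €450.00.
Month 1: interest €143.16; balance after payment €8,073.14.
Month 2: interest €137.92; balance after payment €7,761.05.
Closed form: n = −ln(1 − rB₀/P)/ln(1+r) = −ln(0.68187)/ln(1.01708) ≈ 22.605, so the balance reaches zero during payment 23.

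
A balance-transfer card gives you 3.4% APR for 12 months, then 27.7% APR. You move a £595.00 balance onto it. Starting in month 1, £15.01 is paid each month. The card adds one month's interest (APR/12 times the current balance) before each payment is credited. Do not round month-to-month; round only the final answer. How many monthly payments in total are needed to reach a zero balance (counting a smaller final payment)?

Promo months 1–12 at r₀ = 3.4%/12 = 0.00283333; months 13+ at r₁ = 27.7%/12 = 0.0230833.
After month 12: iterate B ← B·(1+r₀) − £15.01 for 12 months → £432.59.
Then at r₁ with £15.01/mo: n₂ = −ln(1 − r₁·B/P)/ln(1+r₁) ≈ 47.96 → 48 more payments.

60 months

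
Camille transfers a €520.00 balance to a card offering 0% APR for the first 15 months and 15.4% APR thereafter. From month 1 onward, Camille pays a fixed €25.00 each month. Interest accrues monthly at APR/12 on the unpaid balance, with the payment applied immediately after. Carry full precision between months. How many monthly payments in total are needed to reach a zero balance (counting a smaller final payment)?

22 payments

Promo months 1–15 at r₀ = 0%/12 = 0; months 16+ at r₁ = 15.4%/12 = 0.0128333.
After month 15 (no interest yet): B = €520.00 − 15·€25.00 = €145.00.
Then at r₁ with €25.00/mo: n₂ = −ln(1 − r₁·B/P)/ln(1+r₁) ≈ 6.07 → 7 more payments.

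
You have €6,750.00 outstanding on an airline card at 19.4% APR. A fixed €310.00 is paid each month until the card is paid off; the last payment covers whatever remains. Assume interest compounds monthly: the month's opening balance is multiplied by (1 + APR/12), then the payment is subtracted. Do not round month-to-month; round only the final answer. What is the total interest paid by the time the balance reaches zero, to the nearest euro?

Monthly rate r = 19.4%/12 = 1.61667% = 0.0161667.
Payoff takes n = ⌈−ln(1 − rB₀/P)/ln(1+r)⌉ = ⌈27.055⌉ = 28 payments; the last is €17.14.
Total paid = 27·€310.00 + €17.14 = €8,387.14.
Total interest = total paid − principal = €8,387.14 − €6,750.00 = €1,637.14.

€1,637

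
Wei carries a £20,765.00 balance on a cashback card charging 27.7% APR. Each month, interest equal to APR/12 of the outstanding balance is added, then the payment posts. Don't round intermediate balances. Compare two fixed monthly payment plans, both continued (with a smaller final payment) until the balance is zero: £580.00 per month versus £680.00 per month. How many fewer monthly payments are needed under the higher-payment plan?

Monthly rate r = 27.7%/12 = 2.30833% = 0.0230833.
At £580.00/mo: n = ⌈−ln(1 − rB₀/P)/ln(1+r)⌉ = 77 payments (last £426.82); total interest = total paid − £20,765.00 = £23,741.82.
At £680.00/mo: 54 payments (last £326.67); total interest £15,601.67.
Payments saved = 77 − 54 = 23.

23 fewer payments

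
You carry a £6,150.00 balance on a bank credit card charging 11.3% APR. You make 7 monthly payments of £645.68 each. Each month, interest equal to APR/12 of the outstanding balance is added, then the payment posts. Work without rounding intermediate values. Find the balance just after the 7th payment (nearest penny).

Monthly rate r = 11.3%/12 = 0.941667% = 0.00941667.
Each month: B ← B·(1+r) − £645.68.
Month 1: interest £57.91; balance after payment £5,562.23.
Month 2: interest £52.38; balance after payment £4,968.93.
Month 3: interest £46.79; balance after payment £4,370.04.
Month 4: interest £41.15; balance after payment £3,765.51.
Month 5: interest £35.46; balance after payment £3,155.29.
Month 6: interest £29.71; balance after payment £2,539.32.
Month 7: interest £23.91; balance after payment £1,917.56.

£1,917.56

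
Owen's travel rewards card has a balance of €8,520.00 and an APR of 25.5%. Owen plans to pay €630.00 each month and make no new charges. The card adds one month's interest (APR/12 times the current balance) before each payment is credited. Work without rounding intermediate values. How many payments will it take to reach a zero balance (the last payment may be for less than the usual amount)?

17 months

Monthly rate r = 25.5%/12 = 2.125% = 0.02125.
Recurrence: B ← B·(1+r) − €630.00.
Month 1: interest €181.05; balance after payment €8,071.05.
Month 2: interest €171.51; balance after payment €7,612.56.
Closed form: n = −ln(1 − rB₀/P)/ln(1+r) = −ln(0.71262)/ln(1.02125) ≈ 16.113, so the balance reaches zero during payment 17.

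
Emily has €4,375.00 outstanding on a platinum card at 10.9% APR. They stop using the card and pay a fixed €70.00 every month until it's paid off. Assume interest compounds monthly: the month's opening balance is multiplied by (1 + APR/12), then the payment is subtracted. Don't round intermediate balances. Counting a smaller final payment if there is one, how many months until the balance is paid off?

Monthly rate r = 10.9%/12 = 0.908333% = 0.00908333.
Recurrence: B ← B·(1+r) − €70.00.
Month 1: interest €39.74; balance after payment €4,344.74.
Month 2: interest €39.46; balance after payment €4,314.20.
Closed form: n = −ln(1 − rB₀/P)/ln(1+r) = −ln(0.43229)/ln(1.00908) ≈ 92.748, so the balance reaches zero during payment 93.

93 payments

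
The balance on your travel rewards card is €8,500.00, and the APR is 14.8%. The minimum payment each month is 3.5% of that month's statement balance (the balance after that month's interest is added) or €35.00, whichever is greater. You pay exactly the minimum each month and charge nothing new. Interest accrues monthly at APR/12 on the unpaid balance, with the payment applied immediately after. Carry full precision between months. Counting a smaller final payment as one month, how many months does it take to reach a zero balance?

128 months

Monthly rate r = 14.8%/12 = 1.23333% = 0.0123333.
While 3.5% of the post-interest balance exceeds €35.00, each month B ← (B·(1+r))·(1 − 0.035), i.e. B shrinks by the factor (1+r)·0.965 = 0.9769.
This holds for months 1–93. Entering month 94 the balance is €967.27; 3.5% of the post-interest balance is now below €35.00, so the flat €35.00 minimum applies from here.
From month 94 a fixed €35.00 at rate r clears €967.27 in 35 more payments. Total: 93 + 35 = 128 months.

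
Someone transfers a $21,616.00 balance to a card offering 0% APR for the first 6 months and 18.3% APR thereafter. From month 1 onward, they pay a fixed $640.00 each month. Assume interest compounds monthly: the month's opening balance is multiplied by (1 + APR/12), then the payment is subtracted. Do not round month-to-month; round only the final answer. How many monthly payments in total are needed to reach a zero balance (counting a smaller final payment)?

Promo months 1–6 at r₀ = 0%/12 = 0; months 7+ at r₁ = 18.3%/12 = 0.01525.
After month 6 (no interest yet): B = $21,616.00 − 6·$640.00 = $17,776.00.
Then at r₁ with $640.00/mo: n₂ = −ln(1 − r₁·B/P)/ln(1+r₁) ≈ 36.40 → 37 more payments.

43 payments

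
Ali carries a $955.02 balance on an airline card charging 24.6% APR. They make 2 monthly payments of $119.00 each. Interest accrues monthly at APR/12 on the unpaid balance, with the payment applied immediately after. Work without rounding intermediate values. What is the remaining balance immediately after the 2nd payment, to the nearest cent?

Monthly rate r = 24.6%/12 = 2.05% = 0.0205.
Each month: B ← B·(1+r) − $119.00.
Month 1: interest $19.58; balance after payment $855.60.
Month 2: interest $17.54; balance after payment $754.14.

$754.14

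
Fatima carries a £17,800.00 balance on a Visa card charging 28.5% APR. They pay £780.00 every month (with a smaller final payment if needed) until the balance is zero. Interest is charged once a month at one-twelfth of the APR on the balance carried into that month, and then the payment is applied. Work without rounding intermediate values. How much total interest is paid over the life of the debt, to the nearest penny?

Monthly rate r = 28.5%/12 = 2.375% = 0.02375.
Payoff takes n = ⌈−ln(1 − rB₀/P)/ln(1+r)⌉ = ⌈33.267⌉ = 34 payments; the last is £210.16.
Total paid = 33·£780.00 + £210.16 = £25,950.16.
Total interest = total paid − principal = £25,950.16 − £17,800.00 = £8,150.16.

£8,150.16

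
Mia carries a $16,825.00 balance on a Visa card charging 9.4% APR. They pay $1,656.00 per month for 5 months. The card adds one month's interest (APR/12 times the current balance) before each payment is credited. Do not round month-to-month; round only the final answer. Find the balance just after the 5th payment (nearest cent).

$9,083.64

Monthly rate r = 9.4%/12 = 0.783333% = 0.00783333.
Each month: B ← B·(1+r) − $1,656.00.
Month 1: interest $131.80; balance after payment $15,300.80.
Month 2: interest $119.86; balance after payment $13,764.65.
Month 3: interest $107.82; balance after payment $12,216.48.
Month 4: interest $95.70; balance after payment $10,656.17.
Month 5: interest $83.47; balance after payment $9,083.64.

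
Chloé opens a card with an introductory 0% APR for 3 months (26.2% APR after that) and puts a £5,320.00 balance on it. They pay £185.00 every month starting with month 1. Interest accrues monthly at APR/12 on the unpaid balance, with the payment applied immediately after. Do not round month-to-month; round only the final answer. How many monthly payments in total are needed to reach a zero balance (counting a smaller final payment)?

Promo months 1–3 at r₀ = 0%/12 = 0; months 4+ at r₁ = 26.2%/12 = 0.0218333.
After month 3 (no interest yet): B = £5,320.00 − 3·£185.00 = £4,765.00.
Then at r₁ with £185.00/mo: n₂ = −ln(1 − r₁·B/P)/ln(1+r₁) ≈ 38.26 → 39 more payments.

42 months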